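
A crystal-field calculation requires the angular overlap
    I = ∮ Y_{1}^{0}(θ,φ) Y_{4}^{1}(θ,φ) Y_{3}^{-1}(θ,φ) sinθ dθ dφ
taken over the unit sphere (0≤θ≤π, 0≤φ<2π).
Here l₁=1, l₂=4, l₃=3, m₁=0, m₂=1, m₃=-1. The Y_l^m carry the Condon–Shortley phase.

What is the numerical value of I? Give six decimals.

Checks pass: Σm=0; 8 even; l₃=3∈[3,5].
(2·1+1)(2·4+1)(2·3+1) = 189
Δ: 2! 0! 6! / 9! → 1/252
sum: t=1:−1/36 = -1/36
3j²(1 4 3; 0 0 0) = Δ·Π!·Σ² = 4/63  (sign +1)
sum: t=1:−1/48 = -1/48
3j²(1 4 3; 0 1 -1) = Δ·Π!·Σ² = 5/84  (sign -1)
combine: 4πI² = 189·4/63·5/84 = 5/7
take √, sign -1: I = -0.23841361

-0.238414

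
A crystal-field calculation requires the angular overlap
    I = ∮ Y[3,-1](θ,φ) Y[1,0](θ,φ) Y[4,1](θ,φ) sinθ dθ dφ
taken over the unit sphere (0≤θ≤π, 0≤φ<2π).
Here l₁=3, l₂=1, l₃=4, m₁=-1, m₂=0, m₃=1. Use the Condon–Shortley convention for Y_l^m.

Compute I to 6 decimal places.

-0.238414

m-sum 0 ✓  L=8 even ✓  2≤4≤4 ✓
Π(2lᵢ+1) = 7×3×9 = 189
triangle coeff Δ(3,1,4) = 1/252
Σ_t [0,0]: t=0:+1/36 = 1/36
(3j)²=4/63 [(3 1 4; 0 0 0)], sign=+1
Σ_t [0,0]: t=0:+1/48 = 1/48
(3j)²=5/84 [(3 1 4; -1 0 1)], sign=-1
⇒ 4πI² = 5/7
I = (-1)√(5/7/(4π)) = -0.23841361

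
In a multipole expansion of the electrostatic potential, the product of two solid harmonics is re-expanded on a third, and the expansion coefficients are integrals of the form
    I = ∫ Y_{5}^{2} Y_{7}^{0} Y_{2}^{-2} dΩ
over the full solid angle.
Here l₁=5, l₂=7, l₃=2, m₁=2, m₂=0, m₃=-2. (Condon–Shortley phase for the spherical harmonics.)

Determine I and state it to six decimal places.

Checks pass: Σm=0; 14 even; l₃=2∈[2,12].
(2·5+1)(2·7+1)(2·2+1) = 825
Δ: 10! 0! 4! / 15! → 1/15015
sum: t=5:−1/57600 = -1/57600
3j²(5 7 2; 0 0 0) = Δ·Π!·Σ² = 21/715  (sign -1)
sum: t=3:−1/725760 = -1/725760
3j²(5 7 2; 2 0 -2) = Δ·Π!·Σ² = 1/429  (sign -1)
combine: 4πI² = 825·21/715·1/429 = 105/1859
take √, sign +1: I = 0.06704247

0.067042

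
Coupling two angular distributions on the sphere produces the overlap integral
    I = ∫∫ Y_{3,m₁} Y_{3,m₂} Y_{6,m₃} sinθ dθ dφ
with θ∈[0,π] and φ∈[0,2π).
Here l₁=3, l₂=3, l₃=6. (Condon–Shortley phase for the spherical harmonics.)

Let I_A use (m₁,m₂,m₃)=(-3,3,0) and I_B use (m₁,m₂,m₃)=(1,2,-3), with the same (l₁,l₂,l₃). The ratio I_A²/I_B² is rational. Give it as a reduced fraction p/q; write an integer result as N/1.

1/378

l's match ⇒ only the (l;m) 3-j factors differ between A and B.
A: triangle coeff Δ(3,3,6) = 1/12012; Σ_t [0,0]: t=0:+1/518400 = 1/518400; (3j)²=1/12012 [(3 3 6; -3 3 0)], sign=+1
B: triangle coeff Δ(3,3,6) = 1/12012; Σ_t [0,0]: t=0:+1/5760 = 1/5760; (3j)²=9/286 [(3 3 6; 1 2 -3)], sign=-1
I_A²/I_B² = (1/12012)/(9/286) = 1/378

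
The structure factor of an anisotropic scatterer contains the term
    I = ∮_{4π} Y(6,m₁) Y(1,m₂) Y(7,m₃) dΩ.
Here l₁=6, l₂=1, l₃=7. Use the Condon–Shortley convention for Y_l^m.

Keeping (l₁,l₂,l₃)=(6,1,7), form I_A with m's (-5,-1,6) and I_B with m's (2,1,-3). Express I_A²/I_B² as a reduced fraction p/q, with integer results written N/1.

Same 6,1,7: normalisation and zero-m 3j drop out of the ratio.
A: Δ: 0! 12! 2! / 15! → 1/1365; sum: t=0:+1/79833600 = 1/79833600; 3j²(6 1 7; -5 -1 6) = Δ·Π!·Σ² = 2/35  (sign -1)
B: Δ: 0! 12! 2! / 15! → 1/1365; sum: t=0:+1/1935360 = 1/1935360; 3j²(6 1 7; 2 1 -3) = Δ·Π!·Σ² = 3/91  (sign +1)
I_A²/I_B² = (2/35)/(3/91) = 26/15

26/15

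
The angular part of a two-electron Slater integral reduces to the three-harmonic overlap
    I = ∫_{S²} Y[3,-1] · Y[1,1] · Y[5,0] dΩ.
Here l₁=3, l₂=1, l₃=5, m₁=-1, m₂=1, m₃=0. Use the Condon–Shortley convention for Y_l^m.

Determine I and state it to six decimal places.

triangle: need 2≤l₃≤4, have 5; I=0

0.000000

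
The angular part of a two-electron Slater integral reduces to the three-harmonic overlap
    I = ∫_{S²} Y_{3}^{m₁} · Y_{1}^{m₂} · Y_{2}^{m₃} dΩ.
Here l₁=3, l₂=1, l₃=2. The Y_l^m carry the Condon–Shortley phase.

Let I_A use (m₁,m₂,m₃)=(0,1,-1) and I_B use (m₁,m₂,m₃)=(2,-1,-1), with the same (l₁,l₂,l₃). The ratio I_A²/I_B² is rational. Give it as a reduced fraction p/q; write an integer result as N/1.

3/10

Shared (l₁,l₂,l₃)=(3,1,2): N and (l;000)² cancel in I_A²/I_B².
A: Δ = 2!·4!·0!/7! = 1/105; Racah Σ t=2..2: t=2:+1/12 = 1/12; ⇒ 3j(3 1 2; 0 1 -1)² = 1/35, sgn -1
B: Δ = 2!·4!·0!/7! = 1/105; Racah Σ t=0..0: t=0:+1/12 = 1/12; ⇒ 3j(3 1 2; 2 -1 -1)² = 2/21, sgn -1
I_A²/I_B² = (1/35)/(2/21) = 3/10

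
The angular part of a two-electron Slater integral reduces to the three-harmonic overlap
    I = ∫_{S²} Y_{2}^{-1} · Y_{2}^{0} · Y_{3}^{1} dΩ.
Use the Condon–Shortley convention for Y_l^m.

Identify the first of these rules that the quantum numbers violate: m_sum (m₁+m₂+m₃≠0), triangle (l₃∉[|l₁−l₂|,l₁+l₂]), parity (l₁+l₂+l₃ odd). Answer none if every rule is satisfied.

azimuthal sum: -1 + 0 + 1 = 0  ✓
0 ≤ 3 ≤ 4 (triangle on l)  ✓
L = 2 + 2 + 3 = 7 (odd)  ✗

parity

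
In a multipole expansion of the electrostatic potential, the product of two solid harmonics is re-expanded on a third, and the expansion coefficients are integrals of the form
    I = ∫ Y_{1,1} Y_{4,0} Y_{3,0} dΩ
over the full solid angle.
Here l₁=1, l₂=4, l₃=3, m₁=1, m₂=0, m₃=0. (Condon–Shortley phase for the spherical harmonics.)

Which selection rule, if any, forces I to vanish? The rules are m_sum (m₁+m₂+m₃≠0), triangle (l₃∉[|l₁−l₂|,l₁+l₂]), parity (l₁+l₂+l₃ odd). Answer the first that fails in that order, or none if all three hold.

m_sum

Σmᵢ = 1  ✗
l₃∈[|l₁−l₂|,l₁+l₂]=[3,5], have l₃=3
Σlᵢ = 8 ⇒ even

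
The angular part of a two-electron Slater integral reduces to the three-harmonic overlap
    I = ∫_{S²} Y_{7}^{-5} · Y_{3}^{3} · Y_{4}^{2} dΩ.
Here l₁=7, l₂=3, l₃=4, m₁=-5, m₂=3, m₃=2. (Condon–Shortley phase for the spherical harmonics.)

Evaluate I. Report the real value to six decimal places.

m-sum 0 ✓  L=14 even ✓  4≤4≤10 ✓
Π(2lᵢ+1) = 15×7×9 = 945
triangle coeff Δ(7,3,4) = 1/45045
Σ_t [3,3]: t=3:−1/20736 = -1/20736
(3j)²=35/1287 [(7 3 4; 0 0 0)], sign=-1
Σ_t [6,6]: t=6:+1/1036800 = 1/1036800
(3j)²=4/195 [(7 3 4; -5 3 2)], sign=+1
⇒ 4πI² = 980/1859
I = (-1)√(980/1859/(4π)) = -0.20481814

-0.204818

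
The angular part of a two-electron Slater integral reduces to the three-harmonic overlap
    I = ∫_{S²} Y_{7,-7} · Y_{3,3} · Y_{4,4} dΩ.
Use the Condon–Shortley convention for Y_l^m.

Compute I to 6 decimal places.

-0.369241

m-sum 0 ✓  L=14 even ✓  4≤4≤10 ✓
Π(2lᵢ+1) = 15×7×9 = 945
triangle coeff Δ(7,3,4) = 1/45045
Σ_t [3,3]: t=3:−1/20736 = -1/20736
(3j)²=35/1287 [(7 3 4; 0 0 0)], sign=-1
Σ_t [6,6]: t=6:+1/29030400 = 1/29030400
(3j)²=1/15 [(7 3 4; -7 3 4)], sign=+1
⇒ 4πI² = 245/143
I = (-1)√(245/143/(4π)) = -0.36924115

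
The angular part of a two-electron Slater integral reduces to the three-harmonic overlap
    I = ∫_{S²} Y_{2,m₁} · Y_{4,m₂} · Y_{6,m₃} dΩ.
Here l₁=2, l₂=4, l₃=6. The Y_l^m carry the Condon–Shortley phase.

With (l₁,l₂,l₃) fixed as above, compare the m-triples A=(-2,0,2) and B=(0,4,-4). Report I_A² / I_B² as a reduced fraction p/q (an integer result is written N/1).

Shared (l₁,l₂,l₃)=(2,4,6): N and (l;000)² cancel in I_A²/I_B².
A: Δ = 0!·4!·8!/13! = 1/6435; Racah Σ t=0..0: t=0:+1/13824 = 1/13824; ⇒ 3j(2 4 6; -2 0 2)² = 14/1287, sgn +1
B: Δ = 0!·4!·8!/13! = 1/6435; Racah Σ t=0..0: t=0:+1/161280 = 1/161280; ⇒ 3j(2 4 6; 0 4 -4)² = 1/143, sgn +1
I_A²/I_B² = (14/1287)/(1/143) = 14/9

14/9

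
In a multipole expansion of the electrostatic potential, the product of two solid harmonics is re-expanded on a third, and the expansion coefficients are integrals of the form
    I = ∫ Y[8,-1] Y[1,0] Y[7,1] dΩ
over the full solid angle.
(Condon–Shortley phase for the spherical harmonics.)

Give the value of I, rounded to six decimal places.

-0.242860

Checks pass: Σm=0; 16 even; l₃=7∈[7,9].
(2·8+1)(2·1+1)(2·7+1) = 765
Δ: 2! 14! 0! / 17! → 1/2040
sum: t=1:−1/25401600 = -1/25401600
3j²(8 1 7; 0 0 0) = Δ·Π!·Σ² = 8/255  (sign +1)
sum: t=1:−1/29030400 = -1/29030400
3j²(8 1 7; -1 0 1) = Δ·Π!·Σ² = 21/680  (sign -1)
combine: 4πI² = 765·8/255·21/680 = 63/85
take √, sign -1: I = -0.24285994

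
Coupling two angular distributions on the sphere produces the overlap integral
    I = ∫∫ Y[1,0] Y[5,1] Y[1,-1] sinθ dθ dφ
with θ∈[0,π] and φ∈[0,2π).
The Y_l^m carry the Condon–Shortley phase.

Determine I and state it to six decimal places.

triangle: need 4≤l₃≤6, have 1; I=0

0.000000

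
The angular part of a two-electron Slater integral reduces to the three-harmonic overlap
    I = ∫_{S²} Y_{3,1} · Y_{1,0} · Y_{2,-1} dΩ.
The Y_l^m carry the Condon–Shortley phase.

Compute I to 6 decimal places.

-0.233597

Rules hold: Σm=0, L=6 even, 2≤2≤4.
N = 7·3·5 = 105
Δ = 2!·4!·0!/7! = 1/105
Racah Σ t=1..1: t=1:−1/4 = -1/4
⇒ 3j(3 1 2; 0 0 0)² = 3/35, sgn -1
Racah Σ t=1..1: t=1:−1/6 = -1/6
⇒ 3j(3 1 2; 1 0 -1)² = 8/105, sgn +1
4πI² = N·(3j₀)²·(3jₘ)² = 24/35
I = -1·√(0.685714/4π) = -0.23359668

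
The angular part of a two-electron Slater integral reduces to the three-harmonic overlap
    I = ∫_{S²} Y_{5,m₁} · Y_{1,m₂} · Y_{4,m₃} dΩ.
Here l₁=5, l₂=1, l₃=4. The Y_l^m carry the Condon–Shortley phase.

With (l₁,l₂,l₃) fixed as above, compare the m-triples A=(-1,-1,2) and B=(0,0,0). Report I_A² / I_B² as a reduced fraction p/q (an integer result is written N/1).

6/25

Same 5,1,4: normalisation and zero-m 3j drop out of the ratio.
A: Δ: 2! 8! 0! / 11! → 1/495; sum: t=0:+1/2880 = 1/2880; 3j²(5 1 4; -1 -1 2) = Δ·Π!·Σ² = 2/165  (sign +1)
B: Δ: 2! 8! 0! / 11! → 1/495; sum: t=1:−1/576 = -1/576; 3j²(5 1 4; 0 0 0) = Δ·Π!·Σ² = 5/99  (sign -1)
I_A²/I_B² = (2/165)/(5/99) = 6/25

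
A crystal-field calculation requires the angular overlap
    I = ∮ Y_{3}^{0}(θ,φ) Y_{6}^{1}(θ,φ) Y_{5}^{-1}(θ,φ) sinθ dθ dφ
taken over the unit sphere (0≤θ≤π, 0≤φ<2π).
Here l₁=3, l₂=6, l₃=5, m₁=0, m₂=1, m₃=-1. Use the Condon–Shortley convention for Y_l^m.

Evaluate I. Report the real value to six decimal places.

Rules hold: Σm=0, L=14 even, 3≤5≤9.
N = 7·13·11 = 1001
Δ = 4!·2!·8!/15! = 1/675675
Racah Σ t=1..3: t=1:−1/8640 t=2:+1/2304 t=3:−1/8640 = 7/34560
⇒ 3j(3 6 5; 0 0 0)² = 7/429, sgn -1
Racah Σ t=1..3: t=1:−1/17280 t=2:+1/2880 t=3:−1/6912 = 1/6912
⇒ 3j(3 6 5; 0 1 -1)² = 5/429, sgn +1
4πI² = N·(3j₀)²·(3jₘ)² = 245/1287
I = -1·√(0.190365/4π) = -0.12308038

-0.123080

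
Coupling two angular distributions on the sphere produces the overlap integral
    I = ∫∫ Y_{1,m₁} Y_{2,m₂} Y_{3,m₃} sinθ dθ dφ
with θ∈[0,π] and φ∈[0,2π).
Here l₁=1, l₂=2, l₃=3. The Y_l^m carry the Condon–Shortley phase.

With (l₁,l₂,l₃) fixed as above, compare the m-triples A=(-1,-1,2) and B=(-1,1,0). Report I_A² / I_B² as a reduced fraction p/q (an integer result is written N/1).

l's match ⇒ only the (l;m) 3-j factors differ between A and B.
A: triangle coeff Δ(1,2,3) = 1/105; Σ_t [0,0]: t=0:+1/12 = 1/12; (3j)²=2/21 [(1 2 3; -1 -1 2)], sign=-1
B: triangle coeff Δ(1,2,3) = 1/105; Σ_t [0,0]: t=0:+1/12 = 1/12; (3j)²=1/35 [(1 2 3; -1 1 0)], sign=-1
I_A²/I_B² = (2/21)/(1/35) = 10/3

10/3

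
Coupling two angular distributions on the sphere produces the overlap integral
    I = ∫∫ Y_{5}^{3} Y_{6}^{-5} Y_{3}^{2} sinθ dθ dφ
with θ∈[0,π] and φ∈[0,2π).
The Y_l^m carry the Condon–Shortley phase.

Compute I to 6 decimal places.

-0.169016

Checks pass: Σm=0; 14 even; l₃=3∈[1,11].
(2·5+1)(2·6+1)(2·3+1) = 1001
Δ: 8! 2! 4! / 15! → 1/675675
sum: t=3:−1/8640 t=4:+1/2304 t=5:−1/8640 = 7/34560
3j²(5 6 3; 0 0 0) = Δ·Π!·Σ² = 7/429  (sign -1)
sum: t=0:+1/483840 t=1:−1/120960 = -1/161280
3j²(5 6 3; 3 -5 2) = Δ·Π!·Σ² = 2/91  (sign +1)
combine: 4πI² = 1001·7/429·2/91 = 14/39
take √, sign -1: I = -0.16901560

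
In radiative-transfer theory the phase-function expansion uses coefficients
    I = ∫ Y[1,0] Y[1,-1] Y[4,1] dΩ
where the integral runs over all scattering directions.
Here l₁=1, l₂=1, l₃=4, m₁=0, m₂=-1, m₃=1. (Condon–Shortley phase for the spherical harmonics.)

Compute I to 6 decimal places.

l₃=4 ∉ [0,2] — triangle fails ⇒ I = 0

0.000000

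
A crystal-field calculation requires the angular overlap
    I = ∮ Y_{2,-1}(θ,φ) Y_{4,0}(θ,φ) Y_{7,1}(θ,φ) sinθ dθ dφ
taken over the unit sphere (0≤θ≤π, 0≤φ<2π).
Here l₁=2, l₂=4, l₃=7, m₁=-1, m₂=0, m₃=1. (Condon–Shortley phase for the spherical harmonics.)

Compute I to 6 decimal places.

l₃=7 ∉ [2,6] — triangle fails ⇒ I = 0

0.000000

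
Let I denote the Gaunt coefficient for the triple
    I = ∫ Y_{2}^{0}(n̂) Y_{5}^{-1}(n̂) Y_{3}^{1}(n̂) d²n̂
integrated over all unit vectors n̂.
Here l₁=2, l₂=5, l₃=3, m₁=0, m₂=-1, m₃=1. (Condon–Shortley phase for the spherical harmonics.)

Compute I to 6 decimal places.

Rules hold: Σm=0, L=10 even, 3≤3≤7.
N = 5·11·7 = 385
Δ = 4!·0!·6!/11! = 1/2310
Racah Σ t=2..2: t=2:+1/144 = 1/144
⇒ 3j(2 5 3; 0 0 0)² = 10/231, sgn -1
Racah Σ t=2..2: t=2:+1/192 = 1/192
⇒ 3j(2 5 3; 0 -1 1)² = 3/77, sgn +1
4πI² = N·(3j₀)²·(3jₘ)² = 50/77
I = -1·√(0.649351/4π) = -0.22731846

-0.227318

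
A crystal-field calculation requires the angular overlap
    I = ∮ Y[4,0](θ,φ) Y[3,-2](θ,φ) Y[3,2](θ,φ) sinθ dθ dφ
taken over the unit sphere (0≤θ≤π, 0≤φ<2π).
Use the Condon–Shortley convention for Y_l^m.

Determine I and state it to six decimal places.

m-sum 0 ✓  L=10 even ✓  1≤3≤7 ✓
Π(2lᵢ+1) = 9×7×7 = 441
triangle coeff Δ(4,3,3) = 1/34650
Σ_t [1,3]: t=1:−1/72 t=2:+1/16 t=3:−1/72 = 5/144
(3j)²=2/77 [(4 3 3; 0 0 0)], sign=-1
Σ_t [0,1]: t=0:+1/576 t=1:−1/72 = -7/576
(3j)²=7/198 [(4 3 3; 0 -2 2)], sign=+1
⇒ 4πI² = 49/121
I = (-1)√(49/121/(4π)) = -0.17951487

-0.179515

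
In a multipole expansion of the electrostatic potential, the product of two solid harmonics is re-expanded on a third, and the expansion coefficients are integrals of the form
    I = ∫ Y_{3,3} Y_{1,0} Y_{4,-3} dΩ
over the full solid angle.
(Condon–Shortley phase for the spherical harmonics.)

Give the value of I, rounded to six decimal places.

-0.162868

Checks pass: Σm=0; 8 even; l₃=4∈[2,4].
(2·3+1)(2·1+1)(2·4+1) = 189
Δ: 0! 6! 2! / 9! → 1/252
sum: t=0:+1/36 = 1/36
3j²(3 1 4; 0 0 0) = Δ·Π!·Σ² = 4/63  (sign +1)
sum: t=0:+1/720 = 1/720
3j²(3 1 4; 3 0 -3) = Δ·Π!·Σ² = 1/36  (sign -1)
combine: 4πI² = 189·4/63·1/36 = 1/3
take √, sign -1: I = -0.16286750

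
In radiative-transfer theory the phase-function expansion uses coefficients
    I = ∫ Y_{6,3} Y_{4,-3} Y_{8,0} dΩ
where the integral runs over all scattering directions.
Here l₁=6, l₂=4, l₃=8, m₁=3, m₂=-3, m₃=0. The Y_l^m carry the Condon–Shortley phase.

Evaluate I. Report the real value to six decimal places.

Rules hold: Σm=0, L=18 even, 2≤8≤10.
N = 13·9·17 = 1989
Δ = 2!·10!·6!/19! = 1/23279256
Racah Σ t=0..2: t=0:+1/1658880 t=1:−1/518400 t=2:+1/1658880 = -1/1382400
⇒ 3j(6 4 8; 0 0 0)² = 504/46189, sgn -1
Racah Σ t=0..1: t=0:+1/7257600 t=1:−1/58060800 = 1/8294400
⇒ 3j(6 4 8; 3 -3 0)² = 1029/92378, sgn +1
4πI² = N·(3j₀)²·(3jₘ)² = 2333772/9653501
I = -1·√(0.241754/4π) = -0.13870172

-0.138702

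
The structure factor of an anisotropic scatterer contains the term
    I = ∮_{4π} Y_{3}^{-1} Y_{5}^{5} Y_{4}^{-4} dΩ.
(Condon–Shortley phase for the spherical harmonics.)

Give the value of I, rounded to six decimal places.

0.189625

m-sum 0 ✓  L=12 even ✓  2≤4≤8 ✓
Π(2lᵢ+1) = 7×11×9 = 693
triangle coeff Δ(3,5,4) = 1/180180
Σ_t [1,3]: t=1:−1/576 t=2:+1/144 t=3:−1/576 = 1/288
(3j)²=20/1001 [(3 5 4; 0 0 0)], sign=+1
Σ_t [4,4]: t=4:+1/34560 = 1/34560
(3j)²=14/429 [(3 5 4; -1 5 -4)], sign=+1
⇒ 4πI² = 840/1859
I = (+1)√(840/1859/(4π)) = 0.18962475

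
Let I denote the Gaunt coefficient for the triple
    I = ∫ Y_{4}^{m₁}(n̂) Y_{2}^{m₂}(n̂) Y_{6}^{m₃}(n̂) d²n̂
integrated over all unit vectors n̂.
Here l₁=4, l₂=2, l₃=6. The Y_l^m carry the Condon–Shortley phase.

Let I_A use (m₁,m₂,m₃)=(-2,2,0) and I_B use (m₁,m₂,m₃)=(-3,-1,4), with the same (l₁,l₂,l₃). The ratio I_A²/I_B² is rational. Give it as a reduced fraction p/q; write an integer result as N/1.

Same 4,2,6: normalisation and zero-m 3j drop out of the ratio.
A: Δ: 0! 8! 4! / 13! → 1/6435; sum: t=0:+1/34560 = 1/34560; 3j²(4 2 6; -2 2 0) = Δ·Π!·Σ² = 1/429  (sign +1)
B: Δ: 0! 8! 4! / 13! → 1/6435; sum: t=0:+1/30240 = 1/30240; 3j²(4 2 6; -3 -1 4) = Δ·Π!·Σ² = 16/429  (sign +1)
I_A²/I_B² = (1/429)/(16/429) = 1/16

1/16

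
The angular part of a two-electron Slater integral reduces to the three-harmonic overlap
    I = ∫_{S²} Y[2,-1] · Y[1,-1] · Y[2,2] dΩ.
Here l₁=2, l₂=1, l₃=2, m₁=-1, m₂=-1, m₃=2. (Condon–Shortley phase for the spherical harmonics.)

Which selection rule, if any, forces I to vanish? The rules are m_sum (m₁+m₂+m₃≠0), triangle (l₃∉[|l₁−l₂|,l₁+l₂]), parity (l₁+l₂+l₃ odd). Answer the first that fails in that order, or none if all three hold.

Σmᵢ = 0  ✓
l₃∈[|l₁−l₂|,l₁+l₂]=[1,3], have l₃=2  ✓
Σlᵢ = 5 ⇒ odd  ✗

parity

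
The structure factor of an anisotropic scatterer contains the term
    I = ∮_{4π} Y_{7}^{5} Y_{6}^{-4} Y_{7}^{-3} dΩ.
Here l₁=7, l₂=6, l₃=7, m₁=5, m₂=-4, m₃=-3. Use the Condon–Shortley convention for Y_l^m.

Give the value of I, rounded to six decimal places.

5 − 4 − 3 = -2 ≠ 0: azimuthal integral kills it; I = 0

0.000000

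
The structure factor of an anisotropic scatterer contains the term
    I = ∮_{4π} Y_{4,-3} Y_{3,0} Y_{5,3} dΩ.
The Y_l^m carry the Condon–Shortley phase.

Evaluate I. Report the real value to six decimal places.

0.103862

Rules hold: Σm=0, L=12 even, 1≤5≤7.
N = 9·7·11 = 693
Δ = 2!·6!·4!/13! = 1/180180
Racah Σ t=0..2: t=0:+1/576 t=1:−1/144 t=2:+1/576 = -1/288
⇒ 3j(4 3 5; 0 0 0)² = 20/1001, sgn +1
Racah Σ t=1..2: t=1:−1/2880 t=2:+1/1440 = 1/2880
⇒ 3j(4 3 5; -3 0 3)² = 7/715, sgn +1
4πI² = N·(3j₀)²·(3jₘ)² = 252/1859
I = +1·√(0.135557/4π) = 0.10386175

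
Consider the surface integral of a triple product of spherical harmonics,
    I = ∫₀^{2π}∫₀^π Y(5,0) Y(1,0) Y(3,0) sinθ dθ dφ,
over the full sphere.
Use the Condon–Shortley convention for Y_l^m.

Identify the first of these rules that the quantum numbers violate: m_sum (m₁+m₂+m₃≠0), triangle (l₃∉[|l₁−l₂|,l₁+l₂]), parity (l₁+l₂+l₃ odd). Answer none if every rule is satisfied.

triangle

Σmᵢ = 0  ✓
l₃∈[|l₁−l₂|,l₁+l₂]=[4,6], have l₃=3  ✗
Σlᵢ = 9 ⇒ odd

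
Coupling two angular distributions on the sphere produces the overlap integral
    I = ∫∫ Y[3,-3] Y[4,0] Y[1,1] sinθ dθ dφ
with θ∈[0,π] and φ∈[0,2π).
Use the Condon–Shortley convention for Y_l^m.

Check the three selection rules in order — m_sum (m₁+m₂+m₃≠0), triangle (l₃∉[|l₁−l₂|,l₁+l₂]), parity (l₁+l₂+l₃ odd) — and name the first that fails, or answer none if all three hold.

Σmᵢ = -2  ✗
l₃∈[|l₁−l₂|,l₁+l₂]=[1,7], have l₃=1
Σlᵢ = 8 ⇒ even

m_sum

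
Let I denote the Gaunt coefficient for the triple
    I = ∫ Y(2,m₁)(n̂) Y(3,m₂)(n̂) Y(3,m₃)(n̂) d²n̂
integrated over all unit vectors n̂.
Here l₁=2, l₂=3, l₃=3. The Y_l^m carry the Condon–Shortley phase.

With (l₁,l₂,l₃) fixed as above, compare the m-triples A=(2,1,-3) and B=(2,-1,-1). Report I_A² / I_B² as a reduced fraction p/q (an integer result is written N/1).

Shared (l₁,l₂,l₃)=(2,3,3): N and (l;000)² cancel in I_A²/I_B².
A: Δ = 2!·2!·4!/9! = 1/3780; Racah Σ t=0..0: t=0:+1/96 = 1/96; ⇒ 3j(2 3 3; 2 1 -3)² = 1/42, sgn +1
B: Δ = 2!·2!·4!/9! = 1/3780; Racah Σ t=0..0: t=0:+1/16 = 1/16; ⇒ 3j(2 3 3; 2 -1 -1)² = 2/35, sgn +1
I_A²/I_B² = (1/42)/(2/35) = 5/12

5/12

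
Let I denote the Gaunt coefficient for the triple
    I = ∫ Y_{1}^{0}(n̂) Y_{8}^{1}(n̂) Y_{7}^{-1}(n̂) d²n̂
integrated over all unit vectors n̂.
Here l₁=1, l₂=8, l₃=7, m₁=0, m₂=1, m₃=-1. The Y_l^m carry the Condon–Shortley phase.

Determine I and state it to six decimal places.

-0.242860

Checks pass: Σm=0; 16 even; l₃=7∈[7,9].
(2·1+1)(2·8+1)(2·7+1) = 765
Δ: 2! 0! 14! / 17! → 1/2040
sum: t=1:−1/25401600 = -1/25401600
3j²(1 8 7; 0 0 0) = Δ·Π!·Σ² = 8/255  (sign +1)
sum: t=1:−1/29030400 = -1/29030400
3j²(1 8 7; 0 1 -1) = Δ·Π!·Σ² = 21/680  (sign -1)
combine: 4πI² = 765·8/255·21/680 = 63/85
take √, sign -1: I = -0.24285994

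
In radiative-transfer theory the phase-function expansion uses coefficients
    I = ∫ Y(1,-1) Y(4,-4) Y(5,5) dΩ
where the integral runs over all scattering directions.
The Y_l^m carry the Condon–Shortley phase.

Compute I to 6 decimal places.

-0.329416

m-sum 0 ✓  L=10 even ✓  3≤5≤5 ✓
Π(2lᵢ+1) = 3×9×11 = 297
triangle coeff Δ(1,4,5) = 1/495
Σ_t [0,0]: t=0:+1/576 = 1/576
(3j)²=5/99 [(1 4 5; 0 0 0)], sign=-1
Σ_t [0,0]: t=0:+1/80640 = 1/80640
(3j)²=1/11 [(1 4 5; -1 -4 5)], sign=+1
⇒ 4πI² = 15/11
I = (-1)√(15/11/(4π)) = -0.32941575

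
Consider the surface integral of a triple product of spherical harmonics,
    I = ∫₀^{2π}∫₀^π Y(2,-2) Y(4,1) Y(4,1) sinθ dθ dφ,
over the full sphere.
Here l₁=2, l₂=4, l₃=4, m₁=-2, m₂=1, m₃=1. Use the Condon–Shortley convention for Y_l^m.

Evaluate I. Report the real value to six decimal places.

0.200662

Rules hold: Σm=0, L=10 even, 2≤4≤6.
N = 5·9·9 = 405
Δ = 2!·2!·6!/11! = 1/13860
Racah Σ t=0..2: t=0:+1/192 t=1:−1/36 t=2:+1/192 = -5/288
⇒ 3j(2 4 4; 0 0 0)² = 20/693, sgn -1
Racah Σ t=2..2: t=2:+1/144 = 1/144
⇒ 3j(2 4 4; -2 1 1)² = 10/231, sgn -1
4πI² = N·(3j₀)²·(3jₘ)² = 3000/5929
I = +1·√(0.505988/4π) = 0.20066192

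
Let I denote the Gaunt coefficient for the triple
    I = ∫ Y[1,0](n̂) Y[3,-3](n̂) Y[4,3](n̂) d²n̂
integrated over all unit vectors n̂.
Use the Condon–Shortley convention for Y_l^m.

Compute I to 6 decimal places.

Rules hold: Σm=0, L=8 even, 2≤4≤4.
N = 3·7·9 = 189
Δ = 0!·2!·6!/9! = 1/252
Racah Σ t=0..0: t=0:+1/36 = 1/36
⇒ 3j(1 3 4; 0 0 0)² = 4/63, sgn +1
Racah Σ t=0..0: t=0:+1/720 = 1/720
⇒ 3j(1 3 4; 0 -3 3)² = 1/36, sgn -1
4πI² = N·(3j₀)²·(3jₘ)² = 1/3
I = -1·√(0.333333/4π) = -0.16286750

-0.162868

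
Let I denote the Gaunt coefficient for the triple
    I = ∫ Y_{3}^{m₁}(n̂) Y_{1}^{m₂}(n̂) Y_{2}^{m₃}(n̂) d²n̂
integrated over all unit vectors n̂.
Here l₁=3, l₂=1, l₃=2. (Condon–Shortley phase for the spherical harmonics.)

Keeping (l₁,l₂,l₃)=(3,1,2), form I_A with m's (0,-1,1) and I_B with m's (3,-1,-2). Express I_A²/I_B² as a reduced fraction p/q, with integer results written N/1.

Shared (l₁,l₂,l₃)=(3,1,2): N and (l;000)² cancel in I_A²/I_B².
A: Δ = 2!·4!·0!/7! = 1/105; Racah Σ t=0..0: t=0:+1/12 = 1/12; ⇒ 3j(3 1 2; 0 -1 1)² = 1/35, sgn -1
B: Δ = 2!·4!·0!/7! = 1/105; Racah Σ t=0..0: t=0:+1/48 = 1/48; ⇒ 3j(3 1 2; 3 -1 -2)² = 1/7, sgn +1
I_A²/I_B² = (1/35)/(1/7) = 1/5

1/5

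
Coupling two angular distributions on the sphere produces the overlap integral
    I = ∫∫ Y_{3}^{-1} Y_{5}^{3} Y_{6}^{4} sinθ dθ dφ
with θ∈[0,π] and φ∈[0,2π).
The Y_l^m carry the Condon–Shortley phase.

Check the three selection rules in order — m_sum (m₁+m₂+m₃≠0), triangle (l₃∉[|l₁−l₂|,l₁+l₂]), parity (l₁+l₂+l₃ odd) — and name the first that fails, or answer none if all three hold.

azimuthal sum: -1 + 3 + 4 = 6  ✗
2 ≤ 6 ≤ 8 (triangle on l)
L = 3 + 5 + 6 = 14 (even)

m_sum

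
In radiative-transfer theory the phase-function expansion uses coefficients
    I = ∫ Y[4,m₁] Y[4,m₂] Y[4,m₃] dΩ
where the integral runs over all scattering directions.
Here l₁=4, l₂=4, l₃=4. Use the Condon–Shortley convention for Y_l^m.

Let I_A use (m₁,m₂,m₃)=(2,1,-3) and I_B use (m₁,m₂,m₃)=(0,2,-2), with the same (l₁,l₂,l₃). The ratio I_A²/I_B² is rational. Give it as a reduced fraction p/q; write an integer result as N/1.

Shared (l₁,l₂,l₃)=(4,4,4): N and (l;000)² cancel in I_A²/I_B².
A: Δ = 4!·4!·4!/13! = 1/450450; Racah Σ t=1..2: t=1:−1/864 t=2:+1/576 = 1/1728; ⇒ 3j(4 4 4; 2 1 -3)² = 5/1287, sgn -1
B: Δ = 4!·4!·4!/13! = 1/450450; Racah Σ t=2..4: t=2:+1/384 t=3:−1/216 t=4:+1/2304 = -11/6912; ⇒ 3j(4 4 4; 0 2 -2)² = 11/1638, sgn -1
I_A²/I_B² = (5/1287)/(11/1638) = 70/121

70/121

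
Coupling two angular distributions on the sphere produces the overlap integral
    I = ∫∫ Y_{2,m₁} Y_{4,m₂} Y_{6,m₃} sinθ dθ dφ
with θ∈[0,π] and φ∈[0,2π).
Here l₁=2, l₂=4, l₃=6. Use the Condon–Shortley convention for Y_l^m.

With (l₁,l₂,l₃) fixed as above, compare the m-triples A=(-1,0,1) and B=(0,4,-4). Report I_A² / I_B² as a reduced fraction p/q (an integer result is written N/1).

35/9

l's match ⇒ only the (l;m) 3-j factors differ between A and B.
A: triangle coeff Δ(2,4,6) = 1/6435; Σ_t [0,0]: t=0:+1/3456 = 1/3456; (3j)²=35/1287 [(2 4 6; -1 0 1)], sign=-1
B: triangle coeff Δ(2,4,6) = 1/6435; Σ_t [0,0]: t=0:+1/161280 = 1/161280; (3j)²=1/143 [(2 4 6; 0 4 -4)], sign=+1
I_A²/I_B² = (35/1287)/(1/143) = 35/9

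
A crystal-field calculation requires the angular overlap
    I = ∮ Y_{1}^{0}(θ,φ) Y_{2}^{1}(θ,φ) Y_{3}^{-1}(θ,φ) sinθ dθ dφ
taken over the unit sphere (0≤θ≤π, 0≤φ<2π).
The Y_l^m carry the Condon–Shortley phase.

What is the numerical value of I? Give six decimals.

m-sum 0 ✓  L=6 even ✓  1≤3≤3 ✓
Π(2lᵢ+1) = 3×5×7 = 105
triangle coeff Δ(1,2,3) = 1/105
Σ_t [0,0]: t=0:+1/4 = 1/4
(3j)²=3/35 [(1 2 3; 0 0 0)], sign=-1
Σ_t [0,0]: t=0:+1/6 = 1/6
(3j)²=8/105 [(1 2 3; 0 1 -1)], sign=+1
⇒ 4πI² = 24/35
I = (-1)√(24/35/(4π)) = -0.23359668

-0.233597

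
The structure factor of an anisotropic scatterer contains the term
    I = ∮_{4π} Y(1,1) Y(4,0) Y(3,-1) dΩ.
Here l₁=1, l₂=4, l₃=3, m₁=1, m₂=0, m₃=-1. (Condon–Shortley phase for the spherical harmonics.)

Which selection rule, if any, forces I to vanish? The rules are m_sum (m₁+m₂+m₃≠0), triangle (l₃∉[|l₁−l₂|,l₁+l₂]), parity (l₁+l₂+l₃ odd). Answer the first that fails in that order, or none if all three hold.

m₁+m₂+m₃ = 1 + 0 − 1 = 0  ✓
triangle: |1−4|=3 ≤ l₃=3 ≤ 1+4=5  ✓
parity: l₁+l₂+l₃ = 8 is even  ✓

none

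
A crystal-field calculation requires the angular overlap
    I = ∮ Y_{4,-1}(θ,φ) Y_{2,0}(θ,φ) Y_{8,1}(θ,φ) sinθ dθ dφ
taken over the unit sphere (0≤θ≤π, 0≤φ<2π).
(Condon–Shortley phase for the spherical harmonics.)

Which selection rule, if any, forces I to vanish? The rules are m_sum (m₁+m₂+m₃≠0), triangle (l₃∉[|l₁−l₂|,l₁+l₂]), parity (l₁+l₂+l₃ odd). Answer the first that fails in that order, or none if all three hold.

azimuthal sum: -1 + 0 + 1 = 0  ✓
2 ≤ 8 ≤ 6 (triangle on l)  ✗
L = 4 + 2 + 8 = 14 (even)

triangle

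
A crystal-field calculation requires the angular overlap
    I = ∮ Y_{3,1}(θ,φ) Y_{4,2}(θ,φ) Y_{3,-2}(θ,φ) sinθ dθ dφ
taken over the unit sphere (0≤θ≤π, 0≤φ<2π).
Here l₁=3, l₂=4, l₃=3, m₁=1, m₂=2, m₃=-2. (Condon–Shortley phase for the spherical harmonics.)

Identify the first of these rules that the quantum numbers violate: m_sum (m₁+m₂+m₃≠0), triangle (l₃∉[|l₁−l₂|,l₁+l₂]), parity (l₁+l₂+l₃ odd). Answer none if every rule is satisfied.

m_sum

azimuthal sum: 1 + 2 − 2 = 1  ✗
1 ≤ 3 ≤ 7 (triangle on l)
L = 3 + 4 + 3 = 10 (even)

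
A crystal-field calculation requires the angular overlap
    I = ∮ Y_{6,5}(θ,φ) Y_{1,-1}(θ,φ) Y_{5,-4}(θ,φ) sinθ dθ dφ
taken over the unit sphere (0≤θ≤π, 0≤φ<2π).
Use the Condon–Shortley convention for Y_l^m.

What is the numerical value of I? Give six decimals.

m-sum 0 ✓  L=12 even ✓  5≤5≤7 ✓
Π(2lᵢ+1) = 13×3×11 = 429
triangle coeff Δ(6,1,5) = 1/858
Σ_t [1,1]: t=1:−1/14400 = -1/14400
(3j)²=6/143 [(6 1 5; 0 0 0)], sign=+1
Σ_t [0,0]: t=0:+1/725760 = 1/725760
(3j)²=5/78 [(6 1 5; 5 -1 -4)], sign=-1
⇒ 4πI² = 15/13
I = (-1)√(15/13/(4π)) = -0.30301841

-0.303018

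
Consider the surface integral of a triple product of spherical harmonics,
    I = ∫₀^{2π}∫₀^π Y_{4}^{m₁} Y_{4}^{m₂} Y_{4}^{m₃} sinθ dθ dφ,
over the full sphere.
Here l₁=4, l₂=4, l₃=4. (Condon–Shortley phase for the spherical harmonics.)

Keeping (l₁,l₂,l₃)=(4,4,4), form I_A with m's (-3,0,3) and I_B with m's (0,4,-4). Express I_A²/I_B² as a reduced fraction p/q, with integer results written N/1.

Shared (l₁,l₂,l₃)=(4,4,4): N and (l;000)² cancel in I_A²/I_B².
A: Δ = 4!·4!·4!/13! = 1/450450; Racah Σ t=3..4: t=3:−1/864 t=4:+1/3456 = -1/1152; ⇒ 3j(4 4 4; -3 0 3)² = 7/286, sgn +1
B: Δ = 4!·4!·4!/13! = 1/450450; Racah Σ t=4..4: t=4:+1/13824 = 1/13824; ⇒ 3j(4 4 4; 0 4 -4)² = 14/1287, sgn +1
I_A²/I_B² = (7/286)/(14/1287) = 9/4

9/4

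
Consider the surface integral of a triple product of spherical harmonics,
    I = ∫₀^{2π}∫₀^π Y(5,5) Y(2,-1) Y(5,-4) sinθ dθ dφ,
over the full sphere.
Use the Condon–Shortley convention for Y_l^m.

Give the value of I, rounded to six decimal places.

Checks pass: Σm=0; 12 even; l₃=5∈[3,7].
(2·5+1)(2·2+1)(2·5+1) = 605
Δ: 2! 8! 2! / 13! → 1/38610
sum: t=0:+1/2880 t=1:−1/576 t=2:+1/2880 = -1/960
3j²(5 2 5; 0 0 0) = Δ·Π!·Σ² = 10/429  (sign +1)
sum: t=0:+1/80640 = 1/80640
3j²(5 2 5; 5 -1 -4) = Δ·Π!·Σ² = 9/286  (sign -1)
combine: 4πI² = 605·10/429·9/286 = 75/169
take √, sign -1: I = -0.18792404

-0.187924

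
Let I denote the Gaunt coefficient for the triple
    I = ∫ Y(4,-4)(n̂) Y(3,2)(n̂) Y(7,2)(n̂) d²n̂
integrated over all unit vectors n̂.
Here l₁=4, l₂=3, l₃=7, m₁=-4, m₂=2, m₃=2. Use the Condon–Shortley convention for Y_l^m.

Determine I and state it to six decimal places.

Checks pass: Σm=0; 14 even; l₃=7∈[1,7].
(2·4+1)(2·3+1)(2·7+1) = 945
Δ: 0! 8! 6! / 15! → 1/45045
sum: t=0:+1/20736 = 1/20736
3j²(4 3 7; 0 0 0) = Δ·Π!·Σ² = 35/1287  (sign -1)
sum: t=0:+1/4838400 = 1/4838400
3j²(4 3 7; -4 2 2) = Δ·Π!·Σ² = 1/5005  (sign -1)
combine: 4πI² = 945·35/1287·1/5005 = 105/20449
take √, sign +1: I = 0.02021407

0.020214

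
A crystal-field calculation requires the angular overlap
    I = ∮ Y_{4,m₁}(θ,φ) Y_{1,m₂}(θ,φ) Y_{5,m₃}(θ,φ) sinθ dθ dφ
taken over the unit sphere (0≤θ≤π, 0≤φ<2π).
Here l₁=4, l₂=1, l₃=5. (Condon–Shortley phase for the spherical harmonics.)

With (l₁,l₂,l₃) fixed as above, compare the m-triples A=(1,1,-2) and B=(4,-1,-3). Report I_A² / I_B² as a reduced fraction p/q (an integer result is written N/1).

21/1

Same 4,1,5: normalisation and zero-m 3j drop out of the ratio.
A: Δ: 0! 8! 2! / 11! → 1/495; sum: t=0:+1/1440 = 1/1440; 3j²(4 1 5; 1 1 -2) = Δ·Π!·Σ² = 7/165  (sign -1)
B: Δ: 0! 8! 2! / 11! → 1/495; sum: t=0:+1/80640 = 1/80640; 3j²(4 1 5; 4 -1 -3) = Δ·Π!·Σ² = 1/495  (sign +1)
I_A²/I_B² = (7/165)/(1/495) = 21/1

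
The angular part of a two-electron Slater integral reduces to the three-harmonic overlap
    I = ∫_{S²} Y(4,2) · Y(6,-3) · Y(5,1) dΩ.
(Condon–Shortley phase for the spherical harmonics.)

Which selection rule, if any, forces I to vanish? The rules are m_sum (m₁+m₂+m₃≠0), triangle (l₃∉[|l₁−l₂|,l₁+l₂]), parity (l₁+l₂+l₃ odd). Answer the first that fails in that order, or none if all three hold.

parity

Σmᵢ = 0  ✓
l₃∈[|l₁−l₂|,l₁+l₂]=[2,10], have l₃=5  ✓
Σlᵢ = 15 ⇒ odd  ✗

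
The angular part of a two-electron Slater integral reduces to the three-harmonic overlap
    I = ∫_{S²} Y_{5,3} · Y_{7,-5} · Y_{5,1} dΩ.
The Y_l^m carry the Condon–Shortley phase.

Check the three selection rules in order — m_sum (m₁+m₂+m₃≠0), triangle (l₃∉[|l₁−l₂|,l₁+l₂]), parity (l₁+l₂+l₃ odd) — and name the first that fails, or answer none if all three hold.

m_sum

m₁+m₂+m₃ = 3 − 5 + 1 = -1  ✗
triangle: |5−7|=2 ≤ l₃=5 ≤ 5+7=12
parity: l₁+l₂+l₃ = 17 is odd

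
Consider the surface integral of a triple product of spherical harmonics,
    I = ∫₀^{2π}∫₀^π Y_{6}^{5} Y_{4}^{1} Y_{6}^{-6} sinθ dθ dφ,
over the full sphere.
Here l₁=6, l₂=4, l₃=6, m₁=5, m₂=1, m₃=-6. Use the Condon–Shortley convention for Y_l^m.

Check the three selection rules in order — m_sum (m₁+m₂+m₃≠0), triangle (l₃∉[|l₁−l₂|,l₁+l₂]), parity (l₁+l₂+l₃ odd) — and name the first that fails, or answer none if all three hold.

none

m₁+m₂+m₃ = 5 + 1 − 6 = 0  ✓
triangle: |6−4|=2 ≤ l₃=6 ≤ 6+4=10  ✓
parity: l₁+l₂+l₃ = 16 is even  ✓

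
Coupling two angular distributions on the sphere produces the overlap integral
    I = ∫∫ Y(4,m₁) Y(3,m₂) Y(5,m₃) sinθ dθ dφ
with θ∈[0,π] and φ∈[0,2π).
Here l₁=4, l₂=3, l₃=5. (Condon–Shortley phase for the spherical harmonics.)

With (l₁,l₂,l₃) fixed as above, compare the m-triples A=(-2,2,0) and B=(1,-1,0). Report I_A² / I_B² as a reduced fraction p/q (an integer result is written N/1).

320/1

Shared (l₁,l₂,l₃)=(4,3,5): N and (l;000)² cancel in I_A²/I_B².
A: Δ = 2!·6!·4!/13! = 1/180180; Racah Σ t=1..2: t=1:−1/2880 t=2:+1/576 = 1/720; ⇒ 3j(4 3 5; -2 2 0)² = 80/3003, sgn -1
B: Δ = 2!·6!·4!/13! = 1/180180; Racah Σ t=0..2: t=0:+1/288 t=1:−1/288 t=2:+1/5760 = 1/5760; ⇒ 3j(4 3 5; 1 -1 0)² = 1/12012, sgn -1
I_A²/I_B² = (80/3003)/(1/12012) = 320/1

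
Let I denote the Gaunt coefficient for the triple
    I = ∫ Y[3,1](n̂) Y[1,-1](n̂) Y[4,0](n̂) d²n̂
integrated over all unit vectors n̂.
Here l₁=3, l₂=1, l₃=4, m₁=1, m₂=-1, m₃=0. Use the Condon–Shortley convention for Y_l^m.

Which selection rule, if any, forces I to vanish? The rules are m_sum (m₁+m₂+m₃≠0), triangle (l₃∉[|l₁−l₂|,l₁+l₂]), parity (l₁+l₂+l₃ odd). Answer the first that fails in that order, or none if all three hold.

none

Σmᵢ = 0  ✓
l₃∈[|l₁−l₂|,l₁+l₂]=[2,4], have l₃=4  ✓
Σlᵢ = 8 ⇒ even  ✓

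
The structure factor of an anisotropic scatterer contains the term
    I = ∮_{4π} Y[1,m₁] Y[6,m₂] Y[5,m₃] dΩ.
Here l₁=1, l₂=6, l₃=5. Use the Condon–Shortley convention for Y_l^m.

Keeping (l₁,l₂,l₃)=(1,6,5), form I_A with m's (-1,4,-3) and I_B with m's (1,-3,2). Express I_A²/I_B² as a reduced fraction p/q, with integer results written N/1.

l's match ⇒ only the (l;m) 3-j factors differ between A and B.
A: triangle coeff Δ(1,6,5) = 1/858; Σ_t [2,2]: t=2:+1/161280 = 1/161280; (3j)²=15/286 [(1 6 5; -1 4 -3)], sign=+1
B: triangle coeff Δ(1,6,5) = 1/858; Σ_t [0,0]: t=0:+1/60480 = 1/60480; (3j)²=6/143 [(1 6 5; 1 -3 2)], sign=-1
I_A²/I_B² = (15/286)/(6/143) = 5/4

5/4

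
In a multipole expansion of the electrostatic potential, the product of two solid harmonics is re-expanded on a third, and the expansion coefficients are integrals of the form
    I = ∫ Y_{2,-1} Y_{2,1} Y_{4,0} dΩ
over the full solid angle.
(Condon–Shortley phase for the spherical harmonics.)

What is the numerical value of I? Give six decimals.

Rules hold: Σm=0, L=8 even, 0≤4≤4.
N = 5·5·9 = 225
Δ = 0!·4!·4!/9! = 1/630
Racah Σ t=0..0: t=0:+1/16 = 1/16
⇒ 3j(2 2 4; 0 0 0)² = 2/35, sgn +1
Racah Σ t=0..0: t=0:+1/36 = 1/36
⇒ 3j(2 2 4; -1 1 0)² = 8/315, sgn +1
4πI² = N·(3j₀)²·(3jₘ)² = 16/49
I = +1·√(0.326531/4π) = 0.16119702

0.161197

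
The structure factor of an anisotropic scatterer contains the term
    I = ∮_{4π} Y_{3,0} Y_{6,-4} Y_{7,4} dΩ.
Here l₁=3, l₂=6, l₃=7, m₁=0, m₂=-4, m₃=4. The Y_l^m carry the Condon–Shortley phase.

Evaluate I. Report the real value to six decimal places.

-0.078810

Checks pass: Σm=0; 16 even; l₃=7∈[3,9].
(2·3+1)(2·6+1)(2·7+1) = 1365
Δ: 2! 4! 10! / 17! → 1/2042040
sum: t=0:+1/207360 t=1:−1/57600 t=2:+1/207360 = -1/129600
3j²(3 6 7; 0 0 0) = Δ·Π!·Σ² = 168/12155  (sign +1)
sum: t=0:+1/967680 t=1:−1/1451520 t=2:+1/43545600 = 1/2721600
3j²(3 6 7; 0 -4 4) = Δ·Π!·Σ² = 32/7735  (sign -1)
combine: 4πI² = 1365·168/12155·32/7735 = 16128/206635
take √, sign -1: I = -0.07881037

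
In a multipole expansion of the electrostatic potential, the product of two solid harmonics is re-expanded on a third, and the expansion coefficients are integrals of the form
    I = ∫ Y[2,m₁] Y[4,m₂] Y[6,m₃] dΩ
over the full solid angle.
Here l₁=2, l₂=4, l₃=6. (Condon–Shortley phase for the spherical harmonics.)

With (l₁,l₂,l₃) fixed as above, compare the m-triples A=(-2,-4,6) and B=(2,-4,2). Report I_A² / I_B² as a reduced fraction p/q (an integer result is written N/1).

495/1

l's match ⇒ only the (l;m) 3-j factors differ between A and B.
A: triangle coeff Δ(2,4,6) = 1/6435; Σ_t [0,0]: t=0:+1/967680 = 1/967680; (3j)²=1/13 [(2 4 6; -2 -4 6)], sign=+1
B: triangle coeff Δ(2,4,6) = 1/6435; Σ_t [0,0]: t=0:+1/967680 = 1/967680; (3j)²=1/6435 [(2 4 6; 2 -4 2)], sign=+1
I_A²/I_B² = (1/13)/(1/6435) = 495/1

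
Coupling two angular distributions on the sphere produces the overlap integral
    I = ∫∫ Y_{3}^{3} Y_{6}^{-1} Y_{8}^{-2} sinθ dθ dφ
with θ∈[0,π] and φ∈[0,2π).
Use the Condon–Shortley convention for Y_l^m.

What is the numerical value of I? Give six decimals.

0.000000

Σlᵢ=17 odd — θ-integrand is odd under cosθ→−cosθ; I=0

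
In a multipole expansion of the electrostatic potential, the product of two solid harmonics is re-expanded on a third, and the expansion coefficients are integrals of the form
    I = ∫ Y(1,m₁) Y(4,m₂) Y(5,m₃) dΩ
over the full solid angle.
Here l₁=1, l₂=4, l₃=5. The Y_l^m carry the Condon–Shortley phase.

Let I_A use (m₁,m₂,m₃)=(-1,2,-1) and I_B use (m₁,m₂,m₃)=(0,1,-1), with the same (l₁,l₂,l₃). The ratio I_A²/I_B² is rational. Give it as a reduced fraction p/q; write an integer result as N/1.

1/4

Shared (l₁,l₂,l₃)=(1,4,5): N and (l;000)² cancel in I_A²/I_B².
A: Δ = 0!·2!·8!/11! = 1/495; Racah Σ t=0..0: t=0:+1/2880 = 1/2880; ⇒ 3j(1 4 5; -1 2 -1)² = 2/165, sgn +1
B: Δ = 0!·2!·8!/11! = 1/495; Racah Σ t=0..0: t=0:+1/720 = 1/720; ⇒ 3j(1 4 5; 0 1 -1)² = 8/165, sgn +1
I_A²/I_B² = (2/165)/(8/165) = 1/4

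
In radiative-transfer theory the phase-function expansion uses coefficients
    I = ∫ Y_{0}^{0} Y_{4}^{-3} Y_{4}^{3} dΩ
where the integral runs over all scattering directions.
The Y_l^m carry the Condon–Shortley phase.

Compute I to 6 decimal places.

-0.282095

Checks pass: Σm=0; 8 even; l₃=4∈[4,4].
(2·0+1)(2·4+1)(2·4+1) = 81
Δ: 0! 0! 8! / 9! → 1/9
sum: t=0:+1/576 = 1/576
3j²(0 4 4; 0 0 0) = Δ·Π!·Σ² = 1/9  (sign +1)
sum: t=0:+1/5040 = 1/5040
3j²(0 4 4; 0 -3 3) = Δ·Π!·Σ² = 1/9  (sign -1)
combine: 4πI² = 81·1/9·1/9 = 1/1
take √, sign -1: I = -0.28209479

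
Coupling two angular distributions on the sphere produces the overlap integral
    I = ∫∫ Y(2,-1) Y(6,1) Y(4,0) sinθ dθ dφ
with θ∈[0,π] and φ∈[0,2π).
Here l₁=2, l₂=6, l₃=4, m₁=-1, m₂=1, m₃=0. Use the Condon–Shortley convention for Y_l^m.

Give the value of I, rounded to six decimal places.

-0.210395

Checks pass: Σm=0; 12 even; l₃=4∈[4,8].
(2·2+1)(2·6+1)(2·4+1) = 585
Δ: 4! 0! 8! / 13! → 1/6435
sum: t=2:+1/2304 = 1/2304
3j²(2 6 4; 0 0 0) = Δ·Π!·Σ² = 5/143  (sign +1)
sum: t=3:−1/3456 = -1/3456
3j²(2 6 4; -1 1 0) = Δ·Π!·Σ² = 35/1287  (sign -1)
combine: 4πI² = 585·5/143·35/1287 = 875/1573
take √, sign -1: I = -0.21039467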